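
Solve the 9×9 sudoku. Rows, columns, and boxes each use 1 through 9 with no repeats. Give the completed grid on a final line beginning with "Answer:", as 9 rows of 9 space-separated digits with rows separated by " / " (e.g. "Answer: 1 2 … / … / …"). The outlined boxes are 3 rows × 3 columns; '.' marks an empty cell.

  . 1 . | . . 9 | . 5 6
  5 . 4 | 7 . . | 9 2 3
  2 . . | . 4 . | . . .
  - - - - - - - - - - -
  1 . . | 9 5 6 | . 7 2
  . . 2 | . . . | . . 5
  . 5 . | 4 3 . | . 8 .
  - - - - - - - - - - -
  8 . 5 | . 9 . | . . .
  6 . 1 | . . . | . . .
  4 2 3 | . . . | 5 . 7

Step 1. [r3c8∈{1}] r3c8 has the single candidate 1, so r3c8=1.
Step 2. [r3c9∈{8}] only 8 remains possible at r3c9 ⇒ r3c9=8.
Step 3. [r8c7∈{2,3,4,8}] across col 7, 8 lands solely at r8c7 ⇒ r8c7=8.
Step 4. [r7c7∈{1,2,3,4,6}] in col 7, 2 fits only at r7c7 ⇒ r7c7=2.
Step 5. [r8c2∈{7,9}] across box 7, 9 lands solely at r8c2, so r8c2=9.
Step 6. [r7c9∈{1,4}] in box 9, 1 fits only at r7c9, so r7c9=1.
Step 7. [r3c3∈{6,7,9}] in row 3, 9 fits only at r3c3 ⇒ r3c3=9.
Step 8. [r7c2∈{7}] r7c2 has the single candidate 7, so r7c2=7.
Step 9. [r4c3∈{8}] nothing but 8 survives at r4c3 ⇒ r4c3=8.
Step 10. [r1c7∈{4,7}] 4 has one home in row 1: r1c7 ⇒ r1c7=4.
Step 11. [r5c8∈{3,4,6,9}] in box 6, 4 fits only at r5c8, so r5c8=4.
Step 12. [r6c6∈{1,2,7}] r6c6 is the only open cell in row 6 admitting 2 ⇒ r6c6=2.
Step 13. [r2c2∈{6,8}] across col 2, 8 lands solely at r2c2, so r2c2=8.
Step 14. [r2c6∈{1}] r2c6 is down to just 1 ⇒ r2c6=1.
Step 15. [r3c2∈{3,6}] r3c2 is the only open cell in box 1 admitting 6. So r3c2=6.
Step 16. [r5c2∈{3}] r5c2 has the single candidate 3 ⇒ r5c2=3.
Step 17. [r9c6∈{8}] r9c6's peers cover all but 8. So r9c6=8.
Step 18. [r5c6∈{7}] r5c6's peers cover all but 7. So r5c6=7.
Step 19. [r8c8∈{3}] nothing but 3 survives at r8c8, so r8c8=3.
Step 20. [r1c1∈{3,7}] 3 has one home in col 1: r1c1 ⇒ r1c1=3.
Step 21. [r5c7∈{1,6}] across row 5, 6 lands solely at r5c7 ⇒ r5c7=6.
Step 22. [r7c6∈{3,4}] 4 has one home in row 7: r7c6, so r7c6=4.
Step 23. [r8c6∈{5}] only 5 remains possible at r8c6. So r8c6=5.
Step 24. [r8c4∈{2}] nothing but 2 survives at r8c4. So r8c4=2.
Step 25. [r6c1∈{7,9}] across col 1, 7 lands solely at r6c1. So r6c1=7.
Step 26. [r1c4∈{8}] only 8 remains possible at r1c4 ⇒ r1c4=8.
Step 27. [r7c4∈{3,6}] across row 7, 3 lands solely at r7c4, so r7c4=3.
Step 28. [r9c4∈{1,6}] 6 has one home in col 4: r9c4, so r9c4=6.
Step 29. [r5c4∈{1}] r5c4 is down to just 1, so r5c4=1.
Step 30. [r4c7∈{3}] r4c7's peers cover all but 3. So r4c7=3.
Step 31. [r8c9∈{4}] r8c9 has the single candidate 4, so r8c9=4.
Step 32. [r6c3∈{6}] r6c3 has the single candidate 6 ⇒ r6c3=6.
Step 33. [r3c4∈{5}] r3c4 is down to just 5, so r3c4=5.
Step 34. [r9c5∈{1}] only 1 remains possible at r9c5 ⇒ r9c5=1.
Step 35. [r7c8∈{6}] only 6 remains possible at r7c8, so r7c8=6.
Step 36. [r5c5∈{8}] r5c5 has the single candidate 8 ⇒ r5c5=8.
Step 37. [r1c3∈{7}] only 7 remains possible at r1c3, so r1c3=7.
Step 38. [r8c5∈{7}] r8c5 is down to just 7. So r8c5=7.
Step 39. [r5c1∈{9}] r5c1 has the single candidate 9, so r5c1=9.
Step 40. [r1c5∈{2}] r1c5 has the single candidate 2, so r1c5=2.
Step 41. [r9c8∈{9}] nothing but 9 survives at r9c8. So r9c8=9.
Step 42. [r3c7∈{7}] only 7 remains possible at r3c7. So r3c7=7.
Step 43. [r6c7∈{1}] r6c7 is down to just 1 ⇒ r6c7=1.
Step 44. [r6c9∈{9}] r6c9's peers cover all but 9. So r6c9=9.
Step 45. [r3c6∈{3}] r3c6 has the single candidate 3. So r3c6=3.
Step 46. [r4c2∈{4}] r4c2 has the single candidate 4. So r4c2=4.
Step 47. [r2c5∈{6}] nothing but 6 survives at r2c5. So r2c5=6.

Answer: 3 1 7 8 2 9 4 5 6 / 5 8 4 7 6 1 9 2 3 / 2 6 9 5 4 3 7 1 8 / 1 4 8 9 5 6 3 7 2 / 9 3 2 1 8 7 6 4 5 / 7 5 6 4 3 2 1 8 9 / 8 7 5 3 9 4 2 6 1 / 6 9 1 2 7 5 8 3 4 / 4 2 3 6 1 8 5 9 7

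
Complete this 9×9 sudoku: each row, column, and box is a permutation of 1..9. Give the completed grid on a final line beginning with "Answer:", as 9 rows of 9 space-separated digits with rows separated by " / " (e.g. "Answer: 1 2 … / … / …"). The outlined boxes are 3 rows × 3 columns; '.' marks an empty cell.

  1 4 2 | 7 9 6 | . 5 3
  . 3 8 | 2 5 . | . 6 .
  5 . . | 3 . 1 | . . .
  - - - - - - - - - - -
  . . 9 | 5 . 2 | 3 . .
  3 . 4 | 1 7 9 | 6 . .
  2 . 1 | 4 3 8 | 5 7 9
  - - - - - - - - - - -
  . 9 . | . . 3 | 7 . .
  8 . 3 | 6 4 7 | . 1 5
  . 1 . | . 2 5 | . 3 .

Step 1. [r3c8∈{2,4,8,9}] across col 8, 9 lands solely at r3c8. So r3c8=9.
Step 2. [r7c4∈{8}] r7c4 is down to just 8 ⇒ r7c4=8.
Step 3. [r1c7∈{8}] r1c7's peers cover all but 8. So r1c7=8.
Step 4. [r9c9∈{4,6,8}] r9c9 is the only open cell in row 9 admitting 8 ⇒ r9c9=8.
Step 5. [r7c9∈{2,4,6}] across col 9, 6 lands solely at r7c9, so r7c9=6.
Step 6. [r6c2∈{6}] r6c2's peers cover all but 6. So r6c2=6.
Step 7. [r3c2∈{7}] nothing but 7 survives at r3c2. So r3c2=7.
Step 8. [r9c1∈{4,6,7}] 6 has one home in col 1: r9c1. So r9c1=6.
Step 9. [r9c7∈{4,9}] across row 9, 4 lands solely at r9c7. So r9c7=4.
Step 10. [r3c9∈{2,4}] row 3 places 4 nowhere but r3c9, so r3c9=4.
Step 11. [r4c2∈{8}] only 8 remains possible at r4c2, so r4c2=8.
Step 12. [r7c8∈{2}] r7c8 is down to just 2 ⇒ r7c8=2.
Step 13. [r2c7∈{1}] r2c7 has the single candidate 1 ⇒ r2c7=1.
Step 14. [r2c9∈{7}] r2c9's peers cover all but 7 ⇒ r2c9=7.
Step 15. [r9c4∈{9}] r9c4 has the single candidate 9 ⇒ r9c4=9.
Step 16. [r3c3∈{6}] only 6 remains possible at r3c3 ⇒ r3c3=6.
Step 17. [r7c3∈{5}] r7c3's peers cover all but 5, so r7c3=5.
Step 18. [r7c5∈{1}] only 1 remains possible at r7c5 ⇒ r7c5=1.
Step 19. [r4c1∈{7}] only 7 remains possible at r4c1 ⇒ r4c1=7.
Step 20. [r4c8∈{4}] r4c8 has the single candidate 4 ⇒ r4c8=4.
Step 21. [r4c5∈{6}] only 6 remains possible at r4c5, so r4c5=6.
Step 22. [r3c5∈{8}] only 8 remains possible at r3c5, so r3c5=8.
Step 23. [r8c7∈{9}] r8c7's peers cover all but 9, so r8c7=9.
Step 24. [r5c9∈{2}] only 2 remains possible at r5c9 ⇒ r5c9=2.
Step 25. [r8c2∈{2}] r8c2's peers cover all but 2, so r8c2=2.
Step 26. [r4c9∈{1}] only 1 remains possible at r4c9, so r4c9=1.
Step 27. [r7c1∈{4}] r7c1's peers cover all but 4, so r7c1=4.
Step 28. [r5c8∈{8}] r5c8 is down to just 8, so r5c8=8.
Step 29. [r9c3∈{7}] nothing but 7 survives at r9c3. So r9c3=7.
Step 30. [r2c1∈{9}] r2c1 is down to just 9, so r2c1=9.
Step 31. [r3c7∈{2}] only 2 remains possible at r3c7, so r3c7=2.
Step 32. [r5c2∈{5}] only 5 remains possible at r5c2, so r5c2=5.
Step 33. [r2c6∈{4}] nothing but 4 survives at r2c6 ⇒ r2c6=4.

Answer: 1 4 2 7 9 6 8 5 3 / 9 3 8 2 5 4 1 6 7 / 5 7 6 3 8 1 2 9 4 / 7 8 9 5 6 2 3 4 1 / 3 5 4 1 7 9 6 8 2 / 2 6 1 4 3 8 5 7 9 / 4 9 5 8 1 3 7 2 6 / 8 2 3 6 4 7 9 1 5 / 6 1 7 9 2 5 4 3 8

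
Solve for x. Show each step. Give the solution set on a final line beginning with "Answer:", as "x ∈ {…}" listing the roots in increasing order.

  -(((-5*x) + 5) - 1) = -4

Step 1. [-(((-5*x) + 5) - 1) = -4] flip signs both sides. So neg: ((-5*x) + 5) - 1 = 4.
Step 2. [((-5*x) + 5) - 1 = 4] add 1: x sits inside (… - 1), so sub: (-5*x) + 5 = 5.
Step 3. [(-5*x) + 5 = 5] -5 | LHS and -5 | 5: pull -5 out. So factor: x - 1 = -1.
Step 4. [x - 1 = -1] the outer -1 inverts by adding 1 ⇒ sub: x = 0.

Answer: x ∈ {0}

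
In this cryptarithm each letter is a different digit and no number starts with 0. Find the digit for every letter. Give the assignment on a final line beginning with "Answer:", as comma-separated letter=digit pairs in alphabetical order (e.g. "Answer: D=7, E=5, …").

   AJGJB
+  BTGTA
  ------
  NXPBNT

Step 1. [N] N is the leading digit of a 6-digit sum of two 5-digit numbers; the final carry is exactly 1, so N=1.
Step 2. [col 1: B + A ≡ T (mod 10)] column 1 (B + A ≡ T (mod 10), carry-in 0) doesn't pin T yet; pick T=3 and continue. So T=3.
Step 3. [col 1: B + A ≡ T (mod 10)] no forcing yet in column 1 (carry-in 0); A=8 is free and consistent — try it. So A=8.
Step 4. [col 1: B + A ≡ T (mod 10)] from column 1 (A=8, T=3, carry-in 0, digits 1,3,8 already taken and all letters distinct): B must equal 5 ⇒ B=5.
Step 5. [col 2: J + T ≡ N (mod 10)] column 2: given T=3, N=1, carry-in 1, and digits 1,3,5,8 already taken and all letters distinct, J+T≡N (mod 10) forces J=7, so J=7.
Step 6. [col 3: G + G ≡ B (mod 10)] from column 3 (B=5, carry-in 1, digits 1,3,5,7,8 already taken and all letters distinct): G must equal 2 ⇒ G=2.
Step 7. [col 4: J + T ≡ P (mod 10)] from column 4 (J=7, T=3, carry-in 0, digits 1,2,3,5,7,8 already taken and all letters distinct): P must equal 0 ⇒ P=0.
Step 8. [col 5: A + B ≡ X (mod 10)] in column 5 we have A+B≡X with carry-in 1; given A=8, B=5 and digits 0,1,2,3,5,7,8 already taken and all letters distinct, that pins X to 4. So X=4.

Answer: A=8, B=5, G=2, J=7, N=1, P=0, T=3, X=4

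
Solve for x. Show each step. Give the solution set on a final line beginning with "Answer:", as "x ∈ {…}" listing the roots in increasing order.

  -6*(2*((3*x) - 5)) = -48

Step 1. [-6*(2*((3*x) - 5)) = -48] -6·(inner) — divide through by -6, so div: 2*((3*x) - 5) = 8.
Step 2. [2*((3*x) - 5) = 8] 2 out front; divide by 2 ⇒ div: (3*x) - 5 = 4.
Step 3. [(3*x) - 5 = 4] the outer -5 inverts by adding 5, so sub: 3*x = 9.
Step 4. [3*x = 9] leading coefficient 3: divide by 3. So div: x = 3.

Answer: x ∈ {3}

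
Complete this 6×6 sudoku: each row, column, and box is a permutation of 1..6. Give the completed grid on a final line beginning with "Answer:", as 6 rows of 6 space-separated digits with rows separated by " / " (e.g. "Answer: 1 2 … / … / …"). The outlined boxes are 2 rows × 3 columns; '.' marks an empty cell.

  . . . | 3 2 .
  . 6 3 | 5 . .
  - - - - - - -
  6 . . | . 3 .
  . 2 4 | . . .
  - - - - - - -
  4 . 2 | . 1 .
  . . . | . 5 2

Step 1. [r1c6∈{1,4,6}] 6 has one home in row 1: r1c6, so r1c6=6.
Step 2. [r2c6∈{1,4}] box 2 places 1 nowhere but r2c6, so r2c6=1.
Step 3. [r4c1∈{1,3,5}] 3 has one home in row 4: r4c1. So r4c1=3.
Step 4. [r1c1∈{1,5}] r1c1 is the only open cell in col 1 admitting 5 ⇒ r1c1=5.
Step 5. [r3c3∈{1,5}] across col 3, 5 lands solely at r3c3. So r3c3=5.
Step 6. [r3c2∈{1}] nothing but 1 survives at r3c2, so r3c2=1.
Step 7. [r6c3∈{1,6}] in col 3, 6 fits only at r6c3. So r6c3=6.
Step 8. [r6c2∈{3}] only 3 remains possible at r6c2 ⇒ r6c2=3.
Step 9. [r6c4∈{4}] r6c4 has the single candidate 4. So r6c4=4.
Step 10. [r4c5∈{6}] r4c5 is down to just 6. So r4c5=6.
Step 11. [r5c4∈{6}] r5c4's peers cover all but 6 ⇒ r5c4=6.
Step 12. [r4c4∈{1}] r4c4 has the single candidate 1, so r4c4=1.
Step 13. [r5c2∈{5}] nothing but 5 survives at r5c2, so r5c2=5.
Step 14. [r1c3∈{1}] r1c3 has the single candidate 1. So r1c3=1.
Step 15. [r1c2∈{4}] nothing but 4 survives at r1c2 ⇒ r1c2=4.
Step 16. [r3c6∈{4}] r3c6 is down to just 4. So r3c6=4.
Step 17. [r2c1∈{2}] r2c1's peers cover all but 2 ⇒ r2c1=2.
Step 18. [r3c4∈{2}] only 2 remains possible at r3c4, so r3c4=2.
Step 19. [r4c6∈{5}] only 5 remains possible at r4c6. So r4c6=5.
Step 20. [r5c6∈{3}] r5c6's peers cover all but 3 ⇒ r5c6=3.
Step 21. [r2c5∈{4}] only 4 remains possible at r2c5, so r2c5=4.
Step 22. [r6c1∈{1}] nothing but 1 survives at r6c1 ⇒ r6c1=1.

Answer: 5 4 1 3 2 6 / 2 6 3 5 4 1 / 6 1 5 2 3 4 / 3 2 4 1 6 5 / 4 5 2 6 1 3 / 1 3 6 4 5 2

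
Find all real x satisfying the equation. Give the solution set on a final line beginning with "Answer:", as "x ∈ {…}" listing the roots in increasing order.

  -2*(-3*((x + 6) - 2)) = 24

Step 1. [-2*(-3*((x + 6) - 2)) = 24] -2 out front; divide by -2. So div: -3*((x + 6) - 2) = -12.
Step 2. [-3*((x + 6) - 2) = -12] -3 out front; divide by -3. So div: (x + 6) - 2 = 4.
Step 3. [(x + 6) - 2 = 4] add 2: x sits inside (… - 2). So sub: x + 6 = 6.
Step 4. [x + 6 = 6] subtract 6: x sits inside (… + 6). So sub: x = 0.

Answer: x ∈ {0}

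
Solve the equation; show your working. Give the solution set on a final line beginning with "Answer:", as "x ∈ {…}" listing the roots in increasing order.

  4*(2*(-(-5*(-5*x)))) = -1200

Step 1. [4*(2*(-(-5*(-5*x)))) = -1200] leading coefficient 4: divide by 4. So div: 2*(-(-5*(-5*x))) = -300.
Step 2. [2*(-(-5*(-5*x))) = -300] divide by the outer 2. So div: -(-5*(-5*x)) = -150.
Step 3. [-(-5*(-5*x)) = -150] flip signs both sides. So neg: -5*(-5*x) = 150.
Step 4. [-5*(-5*x) = 150] -5 out front; divide by -5 ⇒ div: -5*x = -30.
Step 5. [-5*x = -30] -5 out front; divide by -5. So div: x = 6.

Answer: x ∈ {6}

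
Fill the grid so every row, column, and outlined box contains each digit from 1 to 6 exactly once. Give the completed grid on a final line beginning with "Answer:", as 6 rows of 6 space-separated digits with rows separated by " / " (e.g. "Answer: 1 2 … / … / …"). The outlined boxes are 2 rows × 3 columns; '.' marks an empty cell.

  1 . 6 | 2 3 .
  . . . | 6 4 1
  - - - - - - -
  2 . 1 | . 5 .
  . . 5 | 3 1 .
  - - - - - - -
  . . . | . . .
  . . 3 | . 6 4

Step 1. [r6c1∈{5}] r6c1 is down to just 5, so r6c1=5.
Step 2. [r1c2∈{4,5}] in row 1, 4 fits only at r1c2. So r1c2=4.
Step 3. [r6c2∈{1,2}] in row 6, 2 fits only at r6c2. So r6c2=2.
Step 4. [r4c2∈{6}] r4c2 is down to just 6. So r4c2=6.
Step 5. [r5c4∈{1,5}] col 4 places 5 nowhere but r5c4, so r5c4=5.
Step 6. [r2c2∈{3,5}] 5 has one home in row 2: r2c2 ⇒ r2c2=5.
Step 7. [r5c1∈{4,6}] r5c1 is the only open cell in row 5 admitting 6, so r5c1=6.
Step 8. [r5c5∈{2}] r5c5 has the single candidate 2. So r5c5=2.
Step 9. [r3c6∈{6}] r3c6's peers cover all but 6, so r3c6=6.
Step 10. [r4c6∈{2}] r4c6 is down to just 2 ⇒ r4c6=2.
Step 11. [r1c6∈{5}] nothing but 5 survives at r1c6 ⇒ r1c6=5.
Step 12. [r6c4∈{1}] nothing but 1 survives at r6c4, so r6c4=1.
Step 13. [r2c1∈{3}] r2c1 is down to just 3, so r2c1=3.
Step 14. [r3c2∈{3}] r3c2 has the single candidate 3 ⇒ r3c2=3.
Step 15. [r5c6∈{3}] nothing but 3 survives at r5c6. So r5c6=3.
Step 16. [r4c1∈{4}] r4c1's peers cover all but 4. So r4c1=4.
Step 17. [r5c3∈{4}] r5c3 has the single candidate 4 ⇒ r5c3=4.
Step 18. [r2c3∈{2}] only 2 remains possible at r2c3 ⇒ r2c3=2.
Step 19. [r5c2∈{1}] nothing but 1 survives at r5c2, so r5c2=1.
Step 20. [r3c4∈{4}] only 4 remains possible at r3c4. So r3c4=4.

Answer: 1 4 6 2 3 5 / 3 5 2 6 4 1 / 2 3 1 4 5 6 / 4 6 5 3 1 2 / 6 1 4 5 2 3 / 5 2 3 1 6 4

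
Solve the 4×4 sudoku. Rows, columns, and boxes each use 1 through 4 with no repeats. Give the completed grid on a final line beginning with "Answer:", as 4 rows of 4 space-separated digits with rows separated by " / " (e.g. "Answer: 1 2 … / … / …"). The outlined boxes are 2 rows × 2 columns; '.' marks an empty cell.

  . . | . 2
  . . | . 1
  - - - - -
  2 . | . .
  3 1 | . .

Step 1. [r2c1∈{4}] only 4 remains possible at r2c1, so r2c1=4.
Step 2. [r1c3∈{3,4}] in row 1, 4 fits only at r1c3. So r1c3=4.
Step 3. [r3c4∈{3,4}] across col 4, 3 lands solely at r3c4, so r3c4=3.
Step 4. [r1c2∈{3}] r1c2 has the single candidate 3, so r1c2=3.
Step 5. [r3c2∈{4}] r3c2's peers cover all but 4, so r3c2=4.
Step 6. [r1c1∈{1}] nothing but 1 survives at r1c1, so r1c1=1.
Step 7. [r4c4∈{4}] r4c4 has the single candidate 4. So r4c4=4.
Step 8. [r2c2∈{2}] nothing but 2 survives at r2c2. So r2c2=2.
Step 9. [r3c3∈{1}] only 1 remains possible at r3c3, so r3c3=1.
Step 10. [r2c3∈{3}] r2c3's peers cover all but 3. So r2c3=3.
Step 11. [r4c3∈{2}] only 2 remains possible at r4c3 ⇒ r4c3=2.

Answer: 1 3 4 2 / 4 2 3 1 / 2 4 1 3 / 3 1 2 4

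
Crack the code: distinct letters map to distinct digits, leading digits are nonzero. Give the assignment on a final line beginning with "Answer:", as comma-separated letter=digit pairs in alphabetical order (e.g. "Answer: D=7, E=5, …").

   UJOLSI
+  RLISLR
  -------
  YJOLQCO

Step 1. [col 1: I + R ≡ O (mod 10)] several values work for R in column 1 (I + R ≡ O (mod 10), carry-in 0); try R=4. So R=4.
Step 2. [col 1: I + R ≡ O (mod 10)] several values work for O in column 1 (I + R ≡ O (mod 10), carry-in 0); try O=3. So O=3.
Step 3. [Y] Y is the leading digit of a 7-digit sum of two 6-digit numbers; the final carry is exactly 1. So Y=1.
Step 4. [col 1: I + R ≡ O (mod 10)] column 1 reads I+R+carry(0)=O with R=4, O=3; with digits 1,3,4 already taken and all letters distinct, the only value for I is 9 ⇒ I=9.
Step 5. [col 2: S + L ≡ C (mod 10)] column 2 (S + L ≡ C (mod 10), carry-in 1) doesn't pin C yet; pick C=8 and continue. So C=8.
Step 6. [col 2: S + L ≡ C (mod 10)] several values work for L in column 2 (S + L ≡ C (mod 10), carry-in 1); try L=2. So L=2.
Step 7. [col 2: S + L ≡ C (mod 10)] in column 2 we have S+L≡C with carry-in 1; given L=2, C=8 and digits 1,2,3,4,8,9 already taken and all letters distinct, that pins S to 5, so S=5.
Step 8. [col 3: L + S ≡ Q (mod 10)] column 3 reads L+S+carry(0)=Q with L=2, S=5; with digits 1,2,3,4,5,8,9 already taken and all letters distinct, the only value for Q is 7 ⇒ Q=7.
Step 9. [col 5: J + L ≡ O (mod 10)] from column 5 (L=2, O=3, carry-in 1, digits 1,2,3,4,5,7,8,9 already taken and all letters distinct): J must equal 0. So J=0.
Step 10. [col 6: U + R ≡ J (mod 10)] from column 6 (R=4, J=0, carry-in 0, digits 0,1,2,3,4,5,7,8,9 already taken and all letters distinct): U must equal 6. So U=6.

Answer: C=8, I=9, J=0, L=2, O=3, Q=7, R=4, S=5, U=6, Y=1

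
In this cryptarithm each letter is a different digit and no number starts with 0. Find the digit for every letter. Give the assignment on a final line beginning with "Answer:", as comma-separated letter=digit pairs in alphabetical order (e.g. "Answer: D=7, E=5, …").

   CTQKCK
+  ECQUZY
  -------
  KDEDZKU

Step 1. [col 1: K + Y ≡ U (mod 10)] column 1 (K + Y ≡ U (mod 10), carry-in 0) doesn't pin U yet; pick U=0 and continue, so U=0.
Step 2. [col 1: K + Y ≡ U (mod 10)] K=1 is one option consistent with column 1 (K + Y ≡ U (mod 10), carry-in 0) — take it ⇒ K=1.
Step 3. [col 1: K + Y ≡ U (mod 10)] column 1: given K=1, U=0, carry-in 0, and digits 0,1 already taken and all letters distinct, K+Y≡U (mod 10) forces Y=9. So Y=9.
Step 4. [col 2: C + Z ≡ K (mod 10)] no forcing yet in column 2 (carry-in 1); Z=2 is free and consistent — try it ⇒ Z=2.
Step 5. [col 2: C + Z ≡ K (mod 10)] from column 2 (Z=2, K=1, carry-in 1, digits 0,1,2,9 already taken and all letters distinct): C must equal 8. So C=8.
Step 6. [col 4: Q + Q ≡ D (mod 10)] several values work for Q in column 4 (Q + Q ≡ D (mod 10), carry-in 0); try Q=7, so Q=7.
Step 7. [col 4: Q + Q ≡ D (mod 10)] in column 4 we have Q+Q≡D with carry-in 0; given Q=7 and digits 0,1,2,7,8,9 already taken and all letters distinct, that pins D to 4, so D=4.
Step 8. [col 5: T + C ≡ E (mod 10)] column 5: given C=8, carry-in 1, and digits 0,1,2,4,7,8,9 already taken and all letters distinct, T+C≡E (mod 10) forces T=6, so T=6.
Step 9. [col 5: T + C ≡ E (mod 10)] column 5 reads T+C+carry(1)=E with T=6, C=8; with digits 0,1,2,4,6,7,8,9 already taken and all letters distinct, the only value for E is 5 ⇒ E=5.

Answer: C=8, D=4, E=5, K=1, Q=7, T=6, U=0, Y=9, Z=2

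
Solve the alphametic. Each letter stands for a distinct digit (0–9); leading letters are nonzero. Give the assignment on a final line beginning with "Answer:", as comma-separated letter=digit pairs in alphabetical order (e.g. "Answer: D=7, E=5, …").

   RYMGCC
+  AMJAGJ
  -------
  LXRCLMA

Step 1. [col 1: C + J ≡ A (mod 10)] several values work for A in column 1 (C + J ≡ A (mod 10), carry-in 0); try A=5. So A=5.
Step 2. [col 1: C + J ≡ A (mod 10)] several values work for J in column 1 (C + J ≡ A (mod 10), carry-in 0); try J=3, so J=3.
Step 3. [col 1: C + J ≡ A (mod 10)] in column 1 we have C+J≡A with carry-in 0; given J=3, A=5 and digits 3,5 already taken and all letters distinct, that pins C to 2 ⇒ C=2.
Step 4. [col 2: C + G ≡ M (mod 10)] column 2 (C + G ≡ M (mod 10), carry-in 0) doesn't pin M yet; pick M=8 and continue, so M=8.
Step 5. [L] L is the leading digit of a 7-digit sum of two 6-digit numbers; the final carry is exactly 1. So L=1.
Step 6. [col 2: C + G ≡ M (mod 10)] in column 2 we have C+G≡M with carry-in 0; given C=2, M=8 and digits 1,2,3,5,8 already taken and all letters distinct, that pins G to 6. So G=6.
Step 7. [col 5: Y + M ≡ R (mod 10)] from column 5 (M=8, carry-in 1, digits 1,2,3,5,6,8 already taken and all letters distinct): Y must equal 0 ⇒ Y=0.
Step 8. [col 5: Y + M ≡ R (mod 10)] column 5 reads Y+M+carry(1)=R with Y=0, M=8; with digits 0,1,2,3,5,6,8 already taken and all letters distinct, the only value for R is 9. So R=9.
Step 9. [col 6: R + A ≡ X (mod 10)] column 6: given R=9, A=5, carry-in 0, and digits 0,1,2,3,5,6,8,9 already taken and all letters distinct, R+A≡X (mod 10) forces X=4, so X=4.

Answer: A=5, C=2, G=6, J=3, L=1, M=8, R=9, X=4, Y=0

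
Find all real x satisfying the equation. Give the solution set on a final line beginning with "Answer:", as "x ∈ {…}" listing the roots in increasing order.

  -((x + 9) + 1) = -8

Step 1. [-((x + 9) + 1) = -8] leading − — multiply by −1. So neg: (x + 9) + 1 = 8.
Step 2. [(x + 9) + 1 = 8] 1 comes off first (subtract 1), so sub: x + 9 = 7.
Step 3. [x + 9 = 7] +9 is outermost — subtract 9 both sides. So sub: x = -2.

Answer: x ∈ {-2}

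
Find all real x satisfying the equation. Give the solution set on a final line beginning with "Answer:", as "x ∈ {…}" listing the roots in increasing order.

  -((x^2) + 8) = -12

Step 1. [-((x^2) + 8) = -12] leading − — multiply by −1 ⇒ neg: (x^2) + 8 = 12.
Step 2. [(x^2) + 8 = 12] peel the +8: subtract 8 from each side ⇒ sub: x^2 = 4.
Step 3. [x^2 = 4] √ both sides: 4 ≥ 0 gives two branches. So sqrt: x = 2 or -2.

Answer: x ∈ {-2, 2}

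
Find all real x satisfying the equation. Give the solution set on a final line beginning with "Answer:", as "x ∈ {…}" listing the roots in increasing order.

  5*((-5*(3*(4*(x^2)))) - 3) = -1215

Step 1. [5*((-5*(3*(4*(x^2)))) - 3) = -1215] divide by the outer 5 ⇒ div: (-5*(3*(4*(x^2)))) - 3 = -243.
Step 2. [(-5*(3*(4*(x^2)))) - 3 = -243] add 3: x sits inside (… - 3), so sub: -5*(3*(4*(x^2))) = -240.
Step 3. [-5*(3*(4*(x^2))) = -240] leading coefficient -5: divide by -5 ⇒ div: 3*(4*(x^2)) = 48.
Step 4. [3*(4*(x^2)) = 48] leading coefficient 3: divide by 3 ⇒ div: 4*(x^2) = 16.
Step 5. [4*(x^2) = 16] leading coefficient 4: divide by 4, so div: x^2 = 4.
Step 6. [x^2 = 4] √ both sides: 4 ≥ 0 gives two branches ⇒ sqrt: x = 2 or -2.

Answer: x ∈ {-2, 2}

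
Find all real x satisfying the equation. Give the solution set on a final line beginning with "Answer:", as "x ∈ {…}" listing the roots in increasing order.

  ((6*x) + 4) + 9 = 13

Step 1. [((6*x) + 4) + 9 = 13] 9 comes off first (subtract 9). So sub: (6*x) + 4 = 4.
Step 2. [(6*x) + 4 = 4] 4 comes off first (subtract 4). So sub: 6*x = 0.
Step 3. [6*x = 0] divide by the outer 6, so div: x = 0.

Answer: x ∈ {0}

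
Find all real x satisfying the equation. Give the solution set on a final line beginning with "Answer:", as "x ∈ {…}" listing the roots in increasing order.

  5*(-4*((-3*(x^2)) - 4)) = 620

Step 1. [5*(-4*((-3*(x^2)) - 4)) = 620] 5 out front; divide by 5 ⇒ div: -4*((-3*(x^2)) - 4) = 124.
Step 2. [-4*((-3*(x^2)) - 4) = 124] LHS = -4·(…); ÷-4 both sides ⇒ div: (-3*(x^2)) - 4 = -31.
Step 3. [(-3*(x^2)) - 4 = -31] add 4: x sits inside (… - 4), so sub: -3*(x^2) = -27.
Step 4. [-3*(x^2) = -27] -3·(inner) — divide through by -3, so div: x^2 = 9.
Step 5. [x^2 = 9] LHS squared, RHS 9 ≥ 0: apply √ (±), so sqrt: x = 3 or -3.

Answer: x ∈ {-3, 3}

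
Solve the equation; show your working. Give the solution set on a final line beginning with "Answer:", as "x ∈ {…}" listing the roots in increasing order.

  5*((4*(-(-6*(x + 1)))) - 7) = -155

Step 1. [5*((4*(-(-6*(x + 1)))) - 7) = -155] divide by the outer 5. So div: (4*(-(-6*(x + 1)))) - 7 = -31.
Step 2. [(4*(-(-6*(x + 1)))) - 7 = -31] the outer -7 inverts by adding 7 ⇒ sub: 4*(-(-6*(x + 1))) = -24.
Step 3. [4*(-(-6*(x + 1))) = -24] divide by the outer 4, so div: -(-6*(x + 1)) = -6.
Step 4. [-(-6*(x + 1)) = -6] leading − — multiply by −1 ⇒ neg: -6*(x + 1) = 6.
Step 5. [-6*(x + 1) = 6] divide by the outer -6 ⇒ div: x + 1 = -1.
Step 6. [x + 1 = -1] +1 is outermost — subtract 1 both sides, so sub: x = -2.

Answer: x ∈ {-2}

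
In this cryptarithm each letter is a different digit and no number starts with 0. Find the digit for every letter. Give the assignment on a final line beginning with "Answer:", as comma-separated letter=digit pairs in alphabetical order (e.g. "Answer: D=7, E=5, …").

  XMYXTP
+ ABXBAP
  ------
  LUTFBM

Step 1. [col 1: P + P ≡ M (mod 10)] M=6 is one option consistent with column 1 (P + P ≡ M (mod 10), carry-in 0) — take it, so M=6.
Step 2. [col 1: P + P ≡ M (mod 10)] no forcing yet in column 1 (carry-in 0); P=8 is free and consistent — try it ⇒ P=8.
Step 3. [col 2: T + A ≡ B (mod 10)] no forcing yet in column 2 (carry-in 1); A=1 is free and consistent — try it ⇒ A=1.
Step 4. [col 2: T + A ≡ B (mod 10)] several values work for T in column 2 (T + A ≡ B (mod 10), carry-in 1); try T=0, so T=0.
Step 5. [col 2: T + A ≡ B (mod 10)] in column 2 we have T+A≡B with carry-in 1; given T=0, A=1 and digits 0,1,6,8 already taken and all letters distinct, that pins B to 2 ⇒ B=2.
Step 6. [col 3: X + B ≡ F (mod 10)] X=3 is one option consistent with column 3 (X + B ≡ F (mod 10), carry-in 0) — take it. So X=3.
Step 7. [col 3: X + B ≡ F (mod 10)] column 3: given X=3, B=2, carry-in 0, and digits 0,1,2,3,6,8 already taken and all letters distinct, X+B≡F (mod 10) forces F=5 ⇒ F=5.
Step 8. [col 4: Y + X ≡ T (mod 10)] in column 4 we have Y+X≡T with carry-in 0; given X=3, T=0 and digits 0,1,2,3,5,6,8 already taken and all letters distinct, that pins Y to 7. So Y=7.
Step 9. [col 5: M + B ≡ U (mod 10)] column 5 reads M+B+carry(1)=U with M=6, B=2; with digits 0,1,2,3,5,6,7,8 already taken and all letters distinct, the only value for U is 9, so U=9.
Step 10. [col 6: X + A ≡ L (mod 10)] in column 6 we have X+A≡L with carry-in 0; given X=3, A=1 and digits 0,1,2,3,5,6,7,8,9 already taken and all letters distinct, that pins L to 4. So L=4.

Answer: A=1, B=2, F=5, L=4, M=6, P=8, T=0, U=9, X=3, Y=7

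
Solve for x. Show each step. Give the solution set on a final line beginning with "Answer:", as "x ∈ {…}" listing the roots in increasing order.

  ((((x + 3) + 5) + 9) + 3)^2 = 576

Step 1. [((((x + 3) + 5) + 9) + 3)^2 = 576] LHS squared, RHS 576 ≥ 0: apply √ (±) ⇒ sqrt: (((x + 3) + 5) + 9) + 3 = 24 or -24.
Step 2. [(((x + 3) + 5) + 9) + 3 = 24 or -24] +3 is outermost — subtract 3 both sides ⇒ sub: ((x + 3) + 5) + 9 = 21 or -27.
Step 3. [((x + 3) + 5) + 9 = 21 or -27] the outer +9 inverts by subtracting 9, so sub: (x + 3) + 5 = 12 or -36.
Step 4. [(x + 3) + 5 = 12 or -36] subtract 5: x sits inside (… + 5), so sub: x + 3 = 7 or -41.
Step 5. [x + 3 = 7 or -41] peel the +3: subtract 3 from each side, so sub: x = 4 or -44.

Answer: x ∈ {-44, 4}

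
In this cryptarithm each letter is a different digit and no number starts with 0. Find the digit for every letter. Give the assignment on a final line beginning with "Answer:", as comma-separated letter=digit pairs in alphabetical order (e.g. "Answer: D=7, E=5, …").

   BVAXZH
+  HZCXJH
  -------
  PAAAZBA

Step 1. [col 1: H + H ≡ A (mod 10)] no forcing yet in column 1 (carry-in 0); A=0 is free and consistent — try it ⇒ A=0.
Step 2. [col 1: H + H ≡ A (mod 10)] column 1 reads H+H+carry(0)=A with A=0; with digits 0 already taken and all letters distinct, the only value for H is 5 ⇒ H=5.
Step 3. [P] adding two 6-digit numbers gives at most 6+1 digits, and here it does — P is that final carry and must be 1 ⇒ P=1.
Step 4. [col 2: Z + J ≡ B (mod 10)] no forcing yet in column 2 (carry-in 1); Z=7 is free and consistent — try it ⇒ Z=7.
Step 5. [col 2: Z + J ≡ B (mod 10)] no forcing yet in column 2 (carry-in 1); J=6 is free and consistent — try it ⇒ J=6.
Step 6. [col 2: Z + J ≡ B (mod 10)] in column 2 we have Z+J≡B with carry-in 1; given Z=7, J=6 and digits 0,1,5,6,7 already taken and all letters distinct, that pins B to 4, so B=4.
Step 7. [col 3: X + X ≡ Z (mod 10)] X=8 is one option consistent with column 3 (X + X ≡ Z (mod 10), carry-in 1) — take it. So X=8.
Step 8. [col 4: A + C ≡ A (mod 10)] in column 4 we have A+C≡A with carry-in 1; given A=0 and digits 0,1,4,5,6,7,8 already taken and all letters distinct, that pins C to 9 ⇒ C=9.
Step 9. [col 5: V + Z ≡ A (mod 10)] from column 5 (Z=7, A=0, carry-in 1, digits 0,1,4,5,6,7,8,9 already taken and all letters distinct): V must equal 2, so V=2.

Answer: A=0, B=4, C=9, H=5, J=6, P=1, V=2, X=8, Z=7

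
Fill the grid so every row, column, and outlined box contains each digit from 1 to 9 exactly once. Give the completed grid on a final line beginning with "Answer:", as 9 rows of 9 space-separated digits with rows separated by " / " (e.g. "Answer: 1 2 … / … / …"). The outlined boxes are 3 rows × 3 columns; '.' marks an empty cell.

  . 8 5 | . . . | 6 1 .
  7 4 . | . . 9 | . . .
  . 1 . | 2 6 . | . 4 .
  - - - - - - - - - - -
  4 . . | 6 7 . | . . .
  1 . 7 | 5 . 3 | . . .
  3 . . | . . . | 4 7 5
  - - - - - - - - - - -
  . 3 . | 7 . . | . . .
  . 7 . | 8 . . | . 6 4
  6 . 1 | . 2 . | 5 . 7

Step 1. [r9c2∈{9}] r9c2 has the single candidate 9. So r9c2=9.
Step 2. [r9c8∈{3,8}] r9c8 is the only open cell in row 9 admitting 8, so r9c8=8.
Step 3. [r8c3∈{2}] r8c3's peers cover all but 2, so r8c3=2.
Step 4. [r8c7∈{1,3,9}] r8c7 is the only open cell in box 9 admitting 3 ⇒ r8c7=3.
Step 5. [r8c5∈{1,5,9}] row 8 places 9 nowhere but r8c5 ⇒ r8c5=9.
Step 6. [r3c6∈{5,7,8}] r3c6 is the only open cell in row 3 admitting 5, so r3c6=5.
Step 7. [r2c5∈{1,3,8}] across box 2, 8 lands solely at r2c5, so r2c5=8.
Step 8. [r2c7∈{2}] r2c7's peers cover all but 2 ⇒ r2c7=2.
Step 9. [r2c9∈{3}] r2c9 has the single candidate 3, so r2c9=3.
Step 10. [r1c9∈{9}] only 9 remains possible at r1c9 ⇒ r1c9=9.
Step 11. [r8c6∈{1}] nothing but 1 survives at r8c6, so r8c6=1.
Step 12. [r9c6∈{4}] r9c6 is down to just 4 ⇒ r9c6=4.
Step 13. [r3c9∈{8}] r3c9 is down to just 8 ⇒ r3c9=8.
Step 14. [r1c5∈{3,4}] 3 has one home in col 5: r1c5. So r1c5=3.
Step 15. [r5c7∈{8,9}] in row 5, 8 fits only at r5c7, so r5c7=8.
Step 16. [r5c8∈{2,9}] in row 5, 9 fits only at r5c8 ⇒ r5c8=9.
Step 17. [r4c3∈{8,9}] 9 has one home in row 4: r4c3 ⇒ r4c3=9.
Step 18. [r6c3∈{6,8}] 8 has one home in box 4: r6c3 ⇒ r6c3=8.
Step 19. [r6c2∈{2,6}] row 6 places 6 nowhere but r6c2. So r6c2=6.
Step 20. [r7c8∈{2}] r7c8 has the single candidate 2 ⇒ r7c8=2.
Step 21. [r7c9∈{1}] r7c9 is down to just 1, so r7c9=1.
Step 22. [r4c9∈{2}] nothing but 2 survives at r4c9 ⇒ r4c9=2.
Step 23. [r7c5∈{5}] nothing but 5 survives at r7c5, so r7c5=5.
Step 24. [r6c5∈{1}] r6c5 has the single candidate 1, so r6c5=1.
Step 25. [r2c8∈{5}] r2c8 is down to just 5. So r2c8=5.
Step 26. [r7c3∈{4}] r7c3's peers cover all but 4 ⇒ r7c3=4.
Step 27. [r6c4∈{9}] only 9 remains possible at r6c4, so r6c4=9.
Step 28. [r7c7∈{9}] only 9 remains possible at r7c7 ⇒ r7c7=9.
Step 29. [r1c4∈{4}] r1c4's peers cover all but 4 ⇒ r1c4=4.
Step 30. [r3c1∈{9}] r3c1 has the single candidate 9 ⇒ r3c1=9.
Step 31. [r7c1∈{8}] r7c1's peers cover all but 8, so r7c1=8.
Step 32. [r2c3∈{6}] r2c3 is down to just 6. So r2c3=6.
Step 33. [r8c1∈{5}] r8c1's peers cover all but 5. So r8c1=5.
Step 34. [r5c9∈{6}] only 6 remains possible at r5c9. So r5c9=6.
Step 35. [r7c6∈{6}] r7c6 has the single candidate 6, so r7c6=6.
Step 36. [r4c6∈{8}] r4c6 is down to just 8 ⇒ r4c6=8.
Step 37. [r3c3∈{3}] r3c3's peers cover all but 3 ⇒ r3c3=3.
Step 38. [r4c7∈{1}] r4c7's peers cover all but 1. So r4c7=1.
Step 39. [r9c4∈{3}] nothing but 3 survives at r9c4, so r9c4=3.
Step 40. [r3c7∈{7}] r3c7's peers cover all but 7. So r3c7=7.
Step 41. [r2c4∈{1}] nothing but 1 survives at r2c4, so r2c4=1.
Step 42. [r5c5∈{4}] r5c5's peers cover all but 4 ⇒ r5c5=4.
Step 43. [r1c1∈{2}] nothing but 2 survives at r1c1, so r1c1=2.
Step 44. [r6c6∈{2}] nothing but 2 survives at r6c6, so r6c6=2.
Step 45. [r5c2∈{2}] only 2 remains possible at r5c2, so r5c2=2.
Step 46. [r4c2∈{5}] r4c2 is down to just 5, so r4c2=5.
Step 47. [r4c8∈{3}] r4c8's peers cover all but 3 ⇒ r4c8=3.
Step 48. [r1c6∈{7}] nothing but 7 survives at r1c6, so r1c6=7.

Answer: 2 8 5 4 3 7 6 1 9 / 7 4 6 1 8 9 2 5 3 / 9 1 3 2 6 5 7 4 8 / 4 5 9 6 7 8 1 3 2 / 1 2 7 5 4 3 8 9 6 / 3 6 8 9 1 2 4 7 5 / 8 3 4 7 5 6 9 2 1 / 5 7 2 8 9 1 3 6 4 / 6 9 1 3 2 4 5 8 7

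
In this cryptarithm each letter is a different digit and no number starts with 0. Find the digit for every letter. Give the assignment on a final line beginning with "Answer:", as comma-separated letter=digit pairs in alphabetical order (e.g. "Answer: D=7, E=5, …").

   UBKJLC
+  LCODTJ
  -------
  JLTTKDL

Step 1. [col 1: C + J ≡ L (mod 10)] column 1 (C + J ≡ L (mod 10), carry-in 0) doesn't pin J yet; pick J=1 and continue. So J=1.
Step 2. [col 1: C + J ≡ L (mod 10)] several values work for L in column 1 (C + J ≡ L (mod 10), carry-in 0); try L=4, so L=4.
Step 3. [col 1: C + J ≡ L (mod 10)] from column 1 (J=1, L=4, carry-in 0, digits 1,4 already taken and all letters distinct): C must equal 3. So C=3.
Step 4. [col 2: L + T ≡ D (mod 10)] column 2 (L + T ≡ D (mod 10), carry-in 0) doesn't pin D yet; pick D=6 and continue. So D=6.
Step 5. [col 2: L + T ≡ D (mod 10)] in column 2 we have L+T≡D with carry-in 0; given L=4, D=6 and digits 1,3,4,6 already taken and all letters distinct, that pins T to 2 ⇒ T=2.
Step 6. [col 3: J + D ≡ K (mod 10)] column 3: given J=1, D=6, carry-in 0, and digits 1,2,3,4,6 already taken and all letters distinct, J+D≡K (mod 10) forces K=7, so K=7.
Step 7. [col 4: K + O ≡ T (mod 10)] from column 4 (K=7, T=2, carry-in 0, digits 1,2,3,4,6,7 already taken and all letters distinct): O must equal 5, so O=5.
Step 8. [col 5: B + C ≡ T (mod 10)] column 5 reads B+C+carry(1)=T with C=3, T=2; with digits 1,2,3,4,5,6,7 already taken and all letters distinct, the only value for B is 8 ⇒ B=8.
Step 9. [col 6: U + L ≡ L (mod 10)] from column 6 (L=4, carry-in 1, digits 1,2,3,4,5,6,7,8 already taken and all letters distinct): U must equal 9 ⇒ U=9.

Answer: B=8, C=3, D=6, J=1, K=7, L=4, O=5, T=2, U=9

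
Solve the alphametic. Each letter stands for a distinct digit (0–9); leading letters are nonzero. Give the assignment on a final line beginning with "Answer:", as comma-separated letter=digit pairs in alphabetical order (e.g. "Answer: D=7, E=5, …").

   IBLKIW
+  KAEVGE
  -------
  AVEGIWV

Step 1. [col 1: W + E ≡ V (mod 10)] several values work for E in column 1 (W + E ≡ V (mod 10), carry-in 0); try E=4 ⇒ E=4.
Step 2. [col 1: W + E ≡ V (mod 10)] several values work for V in column 1 (W + E ≡ V (mod 10), carry-in 0); try V=3, so V=3.
Step 3. [col 1: W + E ≡ V (mod 10)] column 1 reads W+E+carry(0)=V with E=4, V=3; with digits 3,4 already taken and all letters distinct, the only value for W is 9, so W=9.
Step 4. [col 2: I + G ≡ W (mod 10)] no forcing yet in column 2 (carry-in 1); G=0 is free and consistent — try it. So G=0.
Step 5. [A] A is the leading digit of a 7-digit sum of two 6-digit numbers; the final carry is exactly 1. So A=1.
Step 6. [col 2: I + G ≡ W (mod 10)] from column 2 (G=0, W=9, carry-in 1, digits 0,1,3,4,9 already taken and all letters distinct): I must equal 8, so I=8.
Step 7. [col 3: K + V ≡ I (mod 10)] from column 3 (V=3, I=8, carry-in 0, digits 0,1,3,4,8,9 already taken and all letters distinct): K must equal 5, so K=5.
Step 8. [col 4: L + E ≡ G (mod 10)] column 4: given E=4, G=0, carry-in 0, and digits 0,1,3,4,5,8,9 already taken and all letters distinct, L+E≡G (mod 10) forces L=6, so L=6.
Step 9. [col 5: B + A ≡ E (mod 10)] in column 5 we have B+A≡E with carry-in 1; given A=1, E=4 and digits 0,1,3,4,5,6,8,9 already taken and all letters distinct, that pins B to 2, so B=2.

Answer: A=1, B=2, E=4, G=0, I=8, K=5, L=6, V=3, W=9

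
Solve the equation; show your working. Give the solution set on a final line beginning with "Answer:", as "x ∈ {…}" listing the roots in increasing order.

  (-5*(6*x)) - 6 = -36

Step 1. [(-5*(6*x)) - 6 = -36] add 6: x sits inside (… - 6) ⇒ sub: -5*(6*x) = -30.
Step 2. [-5*(6*x) = -30] -5·(inner) — divide through by -5. So div: 6*x = 6.
Step 3. [6*x = 6] leading coefficient 6: divide by 6, so div: x = 1.

Answer: x ∈ {1}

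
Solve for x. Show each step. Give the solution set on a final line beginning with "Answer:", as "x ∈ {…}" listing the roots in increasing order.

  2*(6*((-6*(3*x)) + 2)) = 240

Step 1. [2*(6*((-6*(3*x)) + 2)) = 240] 2 out front; divide by 2. So div: 6*((-6*(3*x)) + 2) = 120.
Step 2. [6*((-6*(3*x)) + 2) = 120] divide by the outer 6. So div: (-6*(3*x)) + 2 = 20.
Step 3. [(-6*(3*x)) + 2 = 20] +2 is outermost — subtract 2 both sides. So sub: -6*(3*x) = 18.
Step 4. [-6*(3*x) = 18] -6·(inner) — divide through by -6. So div: 3*x = -3.
Step 5. [3*x = -3] 3·(inner) — divide through by 3 ⇒ div: x = -1.

Answer: x ∈ {-1}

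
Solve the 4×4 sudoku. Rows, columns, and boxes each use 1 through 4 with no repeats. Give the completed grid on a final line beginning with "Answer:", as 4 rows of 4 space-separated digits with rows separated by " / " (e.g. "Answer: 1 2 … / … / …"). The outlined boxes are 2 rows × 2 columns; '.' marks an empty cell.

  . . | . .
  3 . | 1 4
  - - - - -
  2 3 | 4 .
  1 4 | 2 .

Step 1. [r1c4∈{2,3}] 2 has one home in col 4: r1c4, so r1c4=2.
Step 2. [r3c4∈{1}] nothing but 1 survives at r3c4 ⇒ r3c4=1.
Step 3. [r1c3∈{3}] r1c3 is down to just 3, so r1c3=3.
Step 4. [r1c1∈{4}] only 4 remains possible at r1c1 ⇒ r1c1=4.
Step 5. [r1c2∈{1}] r1c2 has the single candidate 1, so r1c2=1.
Step 6. [r2c2∈{2}] r2c2's peers cover all but 2, so r2c2=2.
Step 7. [r4c4∈{3}] nothing but 3 survives at r4c4 ⇒ r4c4=3.

Answer: 4 1 3 2 / 3 2 1 4 / 2 3 4 1 / 1 4 2 3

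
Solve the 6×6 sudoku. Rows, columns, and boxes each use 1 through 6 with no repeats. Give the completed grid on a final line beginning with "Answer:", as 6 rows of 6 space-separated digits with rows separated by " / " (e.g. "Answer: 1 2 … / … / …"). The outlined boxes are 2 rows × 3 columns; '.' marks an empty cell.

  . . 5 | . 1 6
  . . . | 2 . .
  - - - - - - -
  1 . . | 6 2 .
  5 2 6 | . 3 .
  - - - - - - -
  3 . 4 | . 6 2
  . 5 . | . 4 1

Step 1. [r2c6∈{3,4,5}] across col 6, 3 lands solely at r2c6 ⇒ r2c6=3.
Step 2. [r3c2∈{3,4}] box 3 places 4 nowhere but r3c2. So r3c2=4.
Step 3. [r2c2∈{1,6}] 6 has one home in col 2: r2c2, so r2c2=6.
Step 4. [r1c1∈{2,4}] row 1 places 2 nowhere but r1c1. So r1c1=2.
Step 5. [r4c4∈{1,4}] r4c4 is the only open cell in row 4 admitting 1 ⇒ r4c4=1.
Step 6. [r5c4∈{5}] nothing but 5 survives at r5c4. So r5c4=5.
Step 7. [r6c4∈{3}] nothing but 3 survives at r6c4. So r6c4=3.
Step 8. [r4c6∈{4}] r4c6 has the single candidate 4 ⇒ r4c6=4.
Step 9. [r5c2∈{1}] r5c2 has the single candidate 1, so r5c2=1.
Step 10. [r2c3∈{1}] r2c3 is down to just 1, so r2c3=1.
Step 11. [r3c3∈{3}] only 3 remains possible at r3c3, so r3c3=3.
Step 12. [r6c3∈{2}] r6c3 has the single candidate 2, so r6c3=2.
Step 13. [r1c2∈{3}] r1c2's peers cover all but 3, so r1c2=3.
Step 14. [r1c4∈{4}] r1c4's peers cover all but 4, so r1c4=4.
Step 15. [r3c6∈{5}] r3c6 has the single candidate 5. So r3c6=5.
Step 16. [r2c1∈{4}] r2c1 has the single candidate 4. So r2c1=4.
Step 17. [r2c5∈{5}] r2c5's peers cover all but 5 ⇒ r2c5=5.
Step 18. [r6c1∈{6}] only 6 remains possible at r6c1, so r6c1=6.

Answer: 2 3 5 4 1 6 / 4 6 1 2 5 3 / 1 4 3 6 2 5 / 5 2 6 1 3 4 / 3 1 4 5 6 2 / 6 5 2 3 4 1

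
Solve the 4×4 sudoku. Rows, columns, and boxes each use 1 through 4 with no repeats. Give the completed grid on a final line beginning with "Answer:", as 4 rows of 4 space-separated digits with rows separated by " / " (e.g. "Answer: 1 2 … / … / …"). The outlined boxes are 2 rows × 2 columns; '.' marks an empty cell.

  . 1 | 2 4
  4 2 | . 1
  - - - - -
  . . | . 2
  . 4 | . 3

Step 1. [r4c3∈{1}] only 1 remains possible at r4c3. So r4c3=1.
Step 2. [r3c2∈{3}] r3c2 has the single candidate 3 ⇒ r3c2=3.
Step 3. [r3c1∈{1}] r3c1's peers cover all but 1. So r3c1=1.
Step 4. [r2c3∈{3}] r2c3 has the single candidate 3, so r2c3=3.
Step 5. [r4c1∈{2}] nothing but 2 survives at r4c1. So r4c1=2.
Step 6. [r3c3∈{4}] r3c3's peers cover all but 4 ⇒ r3c3=4.
Step 7. [r1c1∈{3}] r1c1's peers cover all but 3. So r1c1=3.

Answer: 3 1 2 4 / 4 2 3 1 / 1 3 4 2 / 2 4 1 3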